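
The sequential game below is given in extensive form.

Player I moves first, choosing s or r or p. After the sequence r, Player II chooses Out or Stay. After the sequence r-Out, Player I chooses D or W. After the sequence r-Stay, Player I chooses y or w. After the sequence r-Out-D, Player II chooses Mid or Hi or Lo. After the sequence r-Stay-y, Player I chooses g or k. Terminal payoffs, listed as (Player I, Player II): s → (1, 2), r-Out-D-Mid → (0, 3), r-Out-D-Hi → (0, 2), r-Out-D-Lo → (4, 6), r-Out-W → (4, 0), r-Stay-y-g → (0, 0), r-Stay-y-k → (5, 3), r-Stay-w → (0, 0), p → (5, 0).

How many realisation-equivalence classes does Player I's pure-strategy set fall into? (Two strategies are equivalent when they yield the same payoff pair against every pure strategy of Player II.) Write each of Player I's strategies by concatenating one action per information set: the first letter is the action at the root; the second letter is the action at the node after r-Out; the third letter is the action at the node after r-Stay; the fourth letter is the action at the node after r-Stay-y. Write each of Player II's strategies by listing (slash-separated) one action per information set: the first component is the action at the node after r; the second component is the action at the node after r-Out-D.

Player I has 24 pure strategies: sDyg, sDyk, sDwg, sDwk, sWyg, sWyk, sWwg, sWwk, rDyg, rDyk, rDwg, rDwk, rWyg, rWyk, rWwg, rWwk, pDyg, pDyk, pDwg, pDwk, pWyg, pWyk, pWwg, pWwk. Columns: Out/Mid, Out/Hi, Out/Lo, Stay/Mid, Stay/Hi, Stay/Lo.
{sDyg, sDyk, sDwg, sDwk, sWyg, sWyk, sWwg, sWwk} → row (1,2) (1,2) (1,2) (1,2) (1,2) (1,2)
{rDyg, rDwg, rDwk} → row (0,3) (0,2) (4,6) (0,0) (0,0) (0,0)
{rDyk} → row (0,3) (0,2) (4,6) (5,3) (5,3) (5,3)
{rWyg, rWwg, rWwk} → row (4,0) (4,0) (4,0) (0,0) (0,0) (0,0)
{rWyk} → row (4,0) (4,0) (4,0) (5,3) (5,3) (5,3)
{pDyg, pDyk, pDwg, pDwk, pWyg, pWyk, pWwg, pWwk} → row (5,0) (5,0) (5,0) (5,0) (5,0) (5,0)
That's 6 distinct rows out of 24 strategies.

6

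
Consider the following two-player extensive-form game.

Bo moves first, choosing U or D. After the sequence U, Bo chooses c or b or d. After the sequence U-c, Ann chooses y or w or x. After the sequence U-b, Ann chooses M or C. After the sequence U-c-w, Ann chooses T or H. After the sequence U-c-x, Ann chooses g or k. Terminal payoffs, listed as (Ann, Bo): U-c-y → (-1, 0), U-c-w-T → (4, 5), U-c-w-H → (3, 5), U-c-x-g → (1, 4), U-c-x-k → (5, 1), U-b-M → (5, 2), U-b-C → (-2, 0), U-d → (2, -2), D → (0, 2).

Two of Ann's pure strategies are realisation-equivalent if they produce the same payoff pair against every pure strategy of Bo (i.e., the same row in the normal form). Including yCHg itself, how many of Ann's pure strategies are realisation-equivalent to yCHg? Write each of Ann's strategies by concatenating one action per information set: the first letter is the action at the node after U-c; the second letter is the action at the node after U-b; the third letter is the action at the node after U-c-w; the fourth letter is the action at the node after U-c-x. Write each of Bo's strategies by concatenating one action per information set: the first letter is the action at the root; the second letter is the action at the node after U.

4

Row for yCHg (columns Uc, Ub, Ud, Dc, Db, Dd): (-1,0) (-2,0) (2,-2) (0,2) (0,2) (0,2).
Under yCHg, Ann's choice at the node after U-c-w and at the node after U-c-x can never be reached regardless of what Bo does, so varying those choices leaves every outcome unchanged.
Holding the reachable choices fixed and varying the unreachable ones freely already gives 2 × 2 = 4 equivalent strategies.
No other strategy reproduces this row, so those 4 are the full class: yCTg, yCTk, yCHg, yCHk.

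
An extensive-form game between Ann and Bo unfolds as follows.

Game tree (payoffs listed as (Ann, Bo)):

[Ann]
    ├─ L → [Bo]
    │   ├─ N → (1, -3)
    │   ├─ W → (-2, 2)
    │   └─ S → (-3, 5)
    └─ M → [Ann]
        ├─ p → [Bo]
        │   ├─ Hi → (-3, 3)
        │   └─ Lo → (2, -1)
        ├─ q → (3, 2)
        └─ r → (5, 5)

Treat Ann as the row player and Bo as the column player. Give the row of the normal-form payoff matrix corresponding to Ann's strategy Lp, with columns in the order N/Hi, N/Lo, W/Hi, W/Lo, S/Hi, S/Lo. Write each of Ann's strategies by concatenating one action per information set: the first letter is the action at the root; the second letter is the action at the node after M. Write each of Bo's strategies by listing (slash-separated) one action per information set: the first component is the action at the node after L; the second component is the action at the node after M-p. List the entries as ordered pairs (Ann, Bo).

vs N/Hi: Ann plays L → Bo plays N at [L] → (1, -3)
vs N/Lo: Ann plays L → Bo plays N at [L] → (1, -3)
vs W/Hi: Ann plays L → Bo plays W at [L] → (-2, 2)
vs W/Lo: Ann plays L → Bo plays W at [L] → (-2, 2)
vs S/Hi: Ann plays L → Bo plays S at [L] → (-3, 5)
vs S/Lo: Ann plays L → Bo plays S at [L] → (-3, 5)

(1,-3) (1,-3) (-2,2) (-2,2) (-3,5) (-3,5)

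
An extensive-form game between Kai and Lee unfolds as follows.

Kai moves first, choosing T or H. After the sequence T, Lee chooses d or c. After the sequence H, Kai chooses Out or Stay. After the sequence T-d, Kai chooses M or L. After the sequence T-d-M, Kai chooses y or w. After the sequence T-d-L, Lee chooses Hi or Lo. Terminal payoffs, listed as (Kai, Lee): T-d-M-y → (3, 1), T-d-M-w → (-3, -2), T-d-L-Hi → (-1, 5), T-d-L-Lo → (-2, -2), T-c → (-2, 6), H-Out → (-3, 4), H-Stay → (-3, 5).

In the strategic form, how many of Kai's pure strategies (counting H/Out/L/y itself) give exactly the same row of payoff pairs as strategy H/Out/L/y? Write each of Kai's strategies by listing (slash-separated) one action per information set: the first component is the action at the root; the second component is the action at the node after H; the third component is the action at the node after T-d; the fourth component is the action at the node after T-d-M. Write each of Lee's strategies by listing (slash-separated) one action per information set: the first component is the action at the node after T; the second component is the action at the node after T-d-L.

4

Row for H/Out/L/y (columns d/Hi, d/Lo, c/Hi, c/Lo): (-3,4) (-3,4) (-3,4) (-3,4).
Under H/Out/L/y, Kai's choice at the node after T-d and at the node after T-d-M can never be reached regardless of what Lee does, so varying those choices leaves every outcome unchanged.
Holding the reachable choices fixed and varying the unreachable ones freely already gives 2 × 2 = 4 equivalent strategies.
No other strategy reproduces this row, so those 4 are the full class: H/Out/M/y, H/Out/M/w, H/Out/L/y, H/Out/L/w.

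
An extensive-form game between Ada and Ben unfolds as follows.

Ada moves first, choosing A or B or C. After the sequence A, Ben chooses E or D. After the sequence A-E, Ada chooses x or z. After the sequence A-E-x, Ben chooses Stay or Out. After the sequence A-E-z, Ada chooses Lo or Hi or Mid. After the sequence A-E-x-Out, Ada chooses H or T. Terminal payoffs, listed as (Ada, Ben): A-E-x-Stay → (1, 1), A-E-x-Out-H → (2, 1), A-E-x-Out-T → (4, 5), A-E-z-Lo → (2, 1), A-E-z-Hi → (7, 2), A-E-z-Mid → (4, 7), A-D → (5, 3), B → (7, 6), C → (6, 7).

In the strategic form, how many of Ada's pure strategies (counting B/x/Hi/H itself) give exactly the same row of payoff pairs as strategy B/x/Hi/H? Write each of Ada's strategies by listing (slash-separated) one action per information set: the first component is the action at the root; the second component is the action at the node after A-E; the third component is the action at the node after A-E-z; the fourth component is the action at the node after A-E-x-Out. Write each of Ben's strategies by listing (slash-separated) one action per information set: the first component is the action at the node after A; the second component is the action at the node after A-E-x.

12

Row for B/x/Hi/H (columns E/Stay, E/Out, D/Stay, D/Out): (7,6) (7,6) (7,6) (7,6).
Under B/x/Hi/H, Ada's choice at the node after A-E and at the node after A-E-z and at the node after A-E-x-Out can never be reached regardless of what Ben does, so varying those choices leaves every outcome unchanged.
Holding the reachable choices fixed and varying the unreachable ones freely already gives 2 × 3 × 2 = 12 equivalent strategies.
No other strategy reproduces this row, so those 12 are the full class: B/x/Lo/H, B/x/Lo/T, B/x/Hi/H, B/x/Hi/T, B/x/Mid/H, B/x/Mid/T, B/z/Lo/H, B/z/Lo/T, B/z/Hi/H, B/z/Hi/T, B/z/Mid/H, B/z/Mid/T.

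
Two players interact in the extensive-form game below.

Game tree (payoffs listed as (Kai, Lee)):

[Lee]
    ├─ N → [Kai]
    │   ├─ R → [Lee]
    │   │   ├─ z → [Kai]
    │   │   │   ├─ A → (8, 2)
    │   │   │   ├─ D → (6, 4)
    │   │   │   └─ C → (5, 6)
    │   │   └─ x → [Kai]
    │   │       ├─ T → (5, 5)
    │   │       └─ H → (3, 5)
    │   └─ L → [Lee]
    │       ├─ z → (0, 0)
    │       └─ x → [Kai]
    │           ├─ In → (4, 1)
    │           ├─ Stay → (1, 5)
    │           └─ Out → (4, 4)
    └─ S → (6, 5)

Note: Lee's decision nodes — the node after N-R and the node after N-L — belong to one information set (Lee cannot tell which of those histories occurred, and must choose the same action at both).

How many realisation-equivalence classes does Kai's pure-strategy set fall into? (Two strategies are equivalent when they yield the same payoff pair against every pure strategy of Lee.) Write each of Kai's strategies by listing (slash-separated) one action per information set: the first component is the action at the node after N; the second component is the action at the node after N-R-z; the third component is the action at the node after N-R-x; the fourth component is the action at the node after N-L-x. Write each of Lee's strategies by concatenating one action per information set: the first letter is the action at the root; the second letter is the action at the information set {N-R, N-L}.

Kai has 36 pure strategies: R/A/T/In, R/A/T/Stay, R/A/T/Out, R/A/H/In, R/A/H/Stay, R/A/H/Out, R/D/T/In, R/D/T/Stay, R/D/T/Out, R/D/H/In, R/D/H/Stay, R/D/H/Out, R/C/T/In, R/C/T/Stay, R/C/T/Out, R/C/H/In, R/C/H/Stay, R/C/H/Out, L/A/T/In, L/A/T/Stay, L/A/T/Out, L/A/H/In, L/A/H/Stay, L/A/H/Out, L/D/T/In, L/D/T/Stay, L/D/T/Out, L/D/H/In, L/D/H/Stay, L/D/H/Out, L/C/T/In, L/C/T/Stay, L/C/T/Out, L/C/H/In, L/C/H/Stay, L/C/H/Out. Columns: Nz, Nx, Sz, Sx.
{R/A/T/In, R/A/T/Stay, R/A/T/Out} → row (8,2) (5,5) (6,5) (6,5)
{R/A/H/In, R/A/H/Stay, R/A/H/Out} → row (8,2) (3,5) (6,5) (6,5)
{R/D/T/In, R/D/T/Stay, R/D/T/Out} → row (6,4) (5,5) (6,5) (6,5)
{R/D/H/In, R/D/H/Stay, R/D/H/Out} → row (6,4) (3,5) (6,5) (6,5)
{R/C/T/In, R/C/T/Stay, R/C/T/Out} → row (5,6) (5,5) (6,5) (6,5)
{R/C/H/In, R/C/H/Stay, R/C/H/Out} → row (5,6) (3,5) (6,5) (6,5)
{L/A/T/In, L/A/H/In, L/D/T/In, L/D/H/In, L/C/T/In, L/C/H/In} → row (0,0) (4,1) (6,5) (6,5)
{L/A/T/Stay, L/A/H/Stay, L/D/T/Stay, L/D/H/Stay, L/C/T/Stay, L/C/H/Stay} → row (0,0) (1,5) (6,5) (6,5)
{L/A/T/Out, L/A/H/Out, L/D/T/Out, L/D/H/Out, L/C/T/Out, L/C/H/Out} → row (0,0) (4,4) (6,5) (6,5)
That's 9 distinct rows out of 36 strategies.

9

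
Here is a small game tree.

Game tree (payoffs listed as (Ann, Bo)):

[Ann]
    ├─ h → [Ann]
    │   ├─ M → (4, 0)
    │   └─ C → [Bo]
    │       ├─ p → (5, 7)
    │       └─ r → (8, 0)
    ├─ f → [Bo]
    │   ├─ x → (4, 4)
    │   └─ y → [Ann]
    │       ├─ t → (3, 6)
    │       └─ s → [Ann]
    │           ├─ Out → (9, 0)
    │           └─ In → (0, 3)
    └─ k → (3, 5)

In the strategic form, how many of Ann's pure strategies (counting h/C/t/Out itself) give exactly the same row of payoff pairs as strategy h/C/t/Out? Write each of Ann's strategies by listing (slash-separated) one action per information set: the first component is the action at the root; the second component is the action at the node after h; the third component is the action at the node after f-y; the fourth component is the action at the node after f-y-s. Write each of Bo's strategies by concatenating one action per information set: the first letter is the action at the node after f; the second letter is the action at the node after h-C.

Row for h/C/t/Out (columns xp, xr, yp, yr): (5,7) (8,0) (5,7) (8,0).
Under h/C/t/Out, Ann's choice at the node after f-y and at the node after f-y-s can never be reached regardless of what Bo does, so varying those choices leaves every outcome unchanged.
Holding the reachable choices fixed and varying the unreachable ones freely already gives 2 × 2 = 4 equivalent strategies.
No other strategy reproduces this row, so those 4 are the full class: h/C/t/Out, h/C/t/In, h/C/s/Out, h/C/s/In.

4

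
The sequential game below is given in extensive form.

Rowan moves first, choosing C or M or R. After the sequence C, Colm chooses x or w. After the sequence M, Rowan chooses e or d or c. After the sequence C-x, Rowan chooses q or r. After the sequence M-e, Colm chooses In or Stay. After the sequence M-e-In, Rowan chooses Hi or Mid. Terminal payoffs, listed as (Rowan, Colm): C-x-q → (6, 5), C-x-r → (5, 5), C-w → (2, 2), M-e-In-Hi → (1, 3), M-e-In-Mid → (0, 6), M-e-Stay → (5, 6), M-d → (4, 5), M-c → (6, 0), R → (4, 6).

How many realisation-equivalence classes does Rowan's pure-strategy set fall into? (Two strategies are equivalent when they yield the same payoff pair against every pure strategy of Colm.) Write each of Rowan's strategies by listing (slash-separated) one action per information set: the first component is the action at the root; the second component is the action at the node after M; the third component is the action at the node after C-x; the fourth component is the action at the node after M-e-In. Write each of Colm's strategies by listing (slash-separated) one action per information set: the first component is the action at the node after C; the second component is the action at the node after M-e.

Rowan has 36 pure strategies: C/e/q/Hi, C/e/q/Mid, C/e/r/Hi, C/e/r/Mid, C/d/q/Hi, C/d/q/Mid, C/d/r/Hi, C/d/r/Mid, C/c/q/Hi, C/c/q/Mid, C/c/r/Hi, C/c/r/Mid, M/e/q/Hi, M/e/q/Mid, M/e/r/Hi, M/e/r/Mid, M/d/q/Hi, M/d/q/Mid, M/d/r/Hi, M/d/r/Mid, M/c/q/Hi, M/c/q/Mid, M/c/r/Hi, M/c/r/Mid, R/e/q/Hi, R/e/q/Mid, R/e/r/Hi, R/e/r/Mid, R/d/q/Hi, R/d/q/Mid, R/d/r/Hi, R/d/r/Mid, R/c/q/Hi, R/c/q/Mid, R/c/r/Hi, R/c/r/Mid. Columns: x/In, x/Stay, w/In, w/Stay.
{C/e/q/Hi, C/e/q/Mid, C/d/q/Hi, C/d/q/Mid, C/c/q/Hi, C/c/q/Mid} → row (6,5) (6,5) (2,2) (2,2)
{C/e/r/Hi, C/e/r/Mid, C/d/r/Hi, C/d/r/Mid, C/c/r/Hi, C/c/r/Mid} → row (5,5) (5,5) (2,2) (2,2)
{M/e/q/Hi, M/e/r/Hi} → row (1,3) (5,6) (1,3) (5,6)
{M/e/q/Mid, M/e/r/Mid} → row (0,6) (5,6) (0,6) (5,6)
{M/d/q/Hi, M/d/q/Mid, M/d/r/Hi, M/d/r/Mid} → row (4,5) (4,5) (4,5) (4,5)
{M/c/q/Hi, M/c/q/Mid, M/c/r/Hi, M/c/r/Mid} → row (6,0) (6,0) (6,0) (6,0)
{R/e/q/Hi, R/e/q/Mid, R/e/r/Hi, R/e/r/Mid, R/d/q/Hi, R/d/q/Mid, R/d/r/Hi, R/d/r/Mid, R/c/q/Hi, R/c/q/Mid, R/c/r/Hi, R/c/r/Mid} → row (4,6) (4,6) (4,6) (4,6)
That's 7 distinct rows out of 36 strategies.

7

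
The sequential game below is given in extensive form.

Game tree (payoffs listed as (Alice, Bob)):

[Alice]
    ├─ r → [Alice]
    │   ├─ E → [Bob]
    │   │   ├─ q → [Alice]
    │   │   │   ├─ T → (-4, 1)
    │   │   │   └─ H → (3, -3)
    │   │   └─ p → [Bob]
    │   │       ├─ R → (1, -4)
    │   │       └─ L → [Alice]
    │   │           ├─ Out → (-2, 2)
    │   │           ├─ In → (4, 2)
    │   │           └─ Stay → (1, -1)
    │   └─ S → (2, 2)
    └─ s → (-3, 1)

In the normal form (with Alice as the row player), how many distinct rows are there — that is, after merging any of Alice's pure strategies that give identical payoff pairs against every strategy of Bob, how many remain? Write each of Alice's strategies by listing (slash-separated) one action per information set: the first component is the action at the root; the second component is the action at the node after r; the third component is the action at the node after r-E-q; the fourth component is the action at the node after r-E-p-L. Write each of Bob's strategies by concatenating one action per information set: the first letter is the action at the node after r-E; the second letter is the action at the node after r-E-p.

Alice has 24 pure strategies: r/E/T/Out, r/E/T/In, r/E/T/Stay, r/E/H/Out, r/E/H/In, r/E/H/Stay, r/S/T/Out, r/S/T/In, r/S/T/Stay, r/S/H/Out, r/S/H/In, r/S/H/Stay, s/E/T/Out, s/E/T/In, s/E/T/Stay, s/E/H/Out, s/E/H/In, s/E/H/Stay, s/S/T/Out, s/S/T/In, s/S/T/Stay, s/S/H/Out, s/S/H/In, s/S/H/Stay. Columns: qR, qL, pR, pL.
{r/E/T/Out} → row (-4,1) (-4,1) (1,-4) (-2,2)
{r/E/T/In} → row (-4,1) (-4,1) (1,-4) (4,2)
{r/E/T/Stay} → row (-4,1) (-4,1) (1,-4) (1,-1)
{r/E/H/Out} → row (3,-3) (3,-3) (1,-4) (-2,2)
{r/E/H/In} → row (3,-3) (3,-3) (1,-4) (4,2)
{r/E/H/Stay} → row (3,-3) (3,-3) (1,-4) (1,-1)
{r/S/T/Out, r/S/T/In, r/S/T/Stay, r/S/H/Out, r/S/H/In, r/S/H/Stay} → row (2,2) (2,2) (2,2) (2,2)
{s/E/T/Out, s/E/T/In, s/E/T/Stay, s/E/H/Out, s/E/H/In, s/E/H/Stay, s/S/T/Out, s/S/T/In, s/S/T/Stay, s/S/H/Out, s/S/H/In, s/S/H/Stay} → row (-3,1) (-3,1) (-3,1) (-3,1)
That's 8 distinct rows out of 24 strategies.

8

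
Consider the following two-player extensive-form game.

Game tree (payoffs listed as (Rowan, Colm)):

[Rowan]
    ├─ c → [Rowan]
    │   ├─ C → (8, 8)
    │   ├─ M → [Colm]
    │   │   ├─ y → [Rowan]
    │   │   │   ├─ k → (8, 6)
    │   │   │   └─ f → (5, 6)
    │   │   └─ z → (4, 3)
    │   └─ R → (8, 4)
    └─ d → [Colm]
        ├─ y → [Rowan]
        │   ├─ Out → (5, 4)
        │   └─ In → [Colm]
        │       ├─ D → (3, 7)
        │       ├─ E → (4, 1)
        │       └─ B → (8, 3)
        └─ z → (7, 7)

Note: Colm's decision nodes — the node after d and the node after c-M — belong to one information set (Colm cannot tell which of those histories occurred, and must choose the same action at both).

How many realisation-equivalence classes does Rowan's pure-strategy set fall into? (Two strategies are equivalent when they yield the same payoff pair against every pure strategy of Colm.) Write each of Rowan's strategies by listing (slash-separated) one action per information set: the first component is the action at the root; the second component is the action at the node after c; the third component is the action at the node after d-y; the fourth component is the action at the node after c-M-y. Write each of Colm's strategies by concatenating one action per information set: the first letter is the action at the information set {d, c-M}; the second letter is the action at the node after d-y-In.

Rowan has 24 pure strategies: c/C/Out/k, c/C/Out/f, c/C/In/k, c/C/In/f, c/M/Out/k, c/M/Out/f, c/M/In/k, c/M/In/f, c/R/Out/k, c/R/Out/f, c/R/In/k, c/R/In/f, d/C/Out/k, d/C/Out/f, d/C/In/k, d/C/In/f, d/M/Out/k, d/M/Out/f, d/M/In/k, d/M/In/f, d/R/Out/k, d/R/Out/f, d/R/In/k, d/R/In/f. Columns: yD, yE, yB, zD, zE, zB.
{c/C/Out/k, c/C/Out/f, c/C/In/k, c/C/In/f} → row (8,8) (8,8) (8,8) (8,8) (8,8) (8,8)
{c/M/Out/k, c/M/In/k} → row (8,6) (8,6) (8,6) (4,3) (4,3) (4,3)
{c/M/Out/f, c/M/In/f} → row (5,6) (5,6) (5,6) (4,3) (4,3) (4,3)
{c/R/Out/k, c/R/Out/f, c/R/In/k, c/R/In/f} → row (8,4) (8,4) (8,4) (8,4) (8,4) (8,4)
{d/C/Out/k, d/C/Out/f, d/M/Out/k, d/M/Out/f, d/R/Out/k, d/R/Out/f} → row (5,4) (5,4) (5,4) (7,7) (7,7) (7,7)
{d/C/In/k, d/C/In/f, d/M/In/k, d/M/In/f, d/R/In/k, d/R/In/f} → row (3,7) (4,1) (8,3) (7,7) (7,7) (7,7)
That's 6 distinct rows out of 24 strategies.

6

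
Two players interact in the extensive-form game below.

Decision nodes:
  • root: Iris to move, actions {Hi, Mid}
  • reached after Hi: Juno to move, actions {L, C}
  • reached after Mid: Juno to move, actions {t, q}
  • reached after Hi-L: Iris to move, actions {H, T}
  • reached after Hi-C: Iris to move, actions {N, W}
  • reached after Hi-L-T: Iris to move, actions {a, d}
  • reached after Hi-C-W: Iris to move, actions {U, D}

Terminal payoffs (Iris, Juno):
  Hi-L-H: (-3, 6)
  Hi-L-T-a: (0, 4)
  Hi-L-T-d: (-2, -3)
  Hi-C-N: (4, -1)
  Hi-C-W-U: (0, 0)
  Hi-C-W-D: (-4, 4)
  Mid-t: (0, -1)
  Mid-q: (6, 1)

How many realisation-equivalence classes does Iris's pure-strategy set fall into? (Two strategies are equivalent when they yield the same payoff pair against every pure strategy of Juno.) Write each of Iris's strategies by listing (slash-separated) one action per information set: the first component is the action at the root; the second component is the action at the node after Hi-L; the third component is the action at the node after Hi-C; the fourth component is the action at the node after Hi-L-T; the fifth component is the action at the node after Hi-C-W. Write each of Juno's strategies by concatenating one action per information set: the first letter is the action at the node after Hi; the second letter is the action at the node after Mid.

10

Iris has 32 pure strategies: Hi/H/N/a/U, Hi/H/N/a/D, Hi/H/N/d/U, Hi/H/N/d/D, Hi/H/W/a/U, Hi/H/W/a/D, Hi/H/W/d/U, Hi/H/W/d/D, Hi/T/N/a/U, Hi/T/N/a/D, Hi/T/N/d/U, Hi/T/N/d/D, Hi/T/W/a/U, Hi/T/W/a/D, Hi/T/W/d/U, Hi/T/W/d/D, Mid/H/N/a/U, Mid/H/N/a/D, Mid/H/N/d/U, Mid/H/N/d/D, Mid/H/W/a/U, Mid/H/W/a/D, Mid/H/W/d/U, Mid/H/W/d/D, Mid/T/N/a/U, Mid/T/N/a/D, Mid/T/N/d/U, Mid/T/N/d/D, Mid/T/W/a/U, Mid/T/W/a/D, Mid/T/W/d/U, Mid/T/W/d/D. Columns: Lt, Lq, Ct, Cq.
{Hi/H/N/a/U, Hi/H/N/a/D, Hi/H/N/d/U, Hi/H/N/d/D} → row (-3,6) (-3,6) (4,-1) (4,-1)
{Hi/H/W/a/U, Hi/H/W/d/U} → row (-3,6) (-3,6) (0,0) (0,0)
{Hi/H/W/a/D, Hi/H/W/d/D} → row (-3,6) (-3,6) (-4,4) (-4,4)
{Hi/T/N/a/U, Hi/T/N/a/D} → row (0,4) (0,4) (4,-1) (4,-1)
{Hi/T/N/d/U, Hi/T/N/d/D} → row (-2,-3) (-2,-3) (4,-1) (4,-1)
{Hi/T/W/a/U} → row (0,4) (0,4) (0,0) (0,0)
{Hi/T/W/a/D} → row (0,4) (0,4) (-4,4) (-4,4)
{Hi/T/W/d/U} → row (-2,-3) (-2,-3) (0,0) (0,0)
{Hi/T/W/d/D} → row (-2,-3) (-2,-3) (-4,4) (-4,4)
{Mid/H/N/a/U, Mid/H/N/a/D, Mid/H/N/d/U, Mid/H/N/d/D, Mid/H/W/a/U, Mid/H/W/a/D, Mid/H/W/d/U, Mid/H/W/d/D, Mid/T/N/a/U, Mid/T/N/a/D, Mid/T/N/d/U, Mid/T/N/d/D, Mid/T/W/a/U, Mid/T/W/a/D, Mid/T/W/d/U, Mid/T/W/d/D} → row (0,-1) (6,1) (0,-1) (6,1)
That's 10 distinct rows out of 32 strategies.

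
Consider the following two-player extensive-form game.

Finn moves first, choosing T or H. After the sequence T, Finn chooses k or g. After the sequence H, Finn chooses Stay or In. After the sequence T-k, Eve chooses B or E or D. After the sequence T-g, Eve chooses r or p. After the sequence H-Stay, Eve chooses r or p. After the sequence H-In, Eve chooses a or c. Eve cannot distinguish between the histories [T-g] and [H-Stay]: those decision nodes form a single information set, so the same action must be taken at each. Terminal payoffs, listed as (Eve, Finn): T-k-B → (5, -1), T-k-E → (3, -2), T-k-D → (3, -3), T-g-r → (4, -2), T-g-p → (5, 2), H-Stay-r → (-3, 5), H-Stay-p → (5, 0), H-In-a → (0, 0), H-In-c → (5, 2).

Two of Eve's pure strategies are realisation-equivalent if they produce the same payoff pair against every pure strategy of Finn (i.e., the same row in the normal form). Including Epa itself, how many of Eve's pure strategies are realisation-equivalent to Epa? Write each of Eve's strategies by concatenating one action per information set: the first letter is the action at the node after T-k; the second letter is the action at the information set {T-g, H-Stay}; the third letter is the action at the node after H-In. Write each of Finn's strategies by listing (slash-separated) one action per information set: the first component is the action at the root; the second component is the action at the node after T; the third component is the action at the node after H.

1

Row for Epa (columns T/k/Stay, T/k/In, T/g/Stay, T/g/In, H/k/Stay, H/k/In, H/g/Stay, H/g/In): (3,-2) (3,-2) (5,2) (5,2) (5,0) (0,0) (5,0) (0,0).
Every one of Eve's information sets is on the play path for some reply by Finn when Eve follows Epa.
Changing the action at any of them therefore changes at least one column, so only Epa itself gives this row.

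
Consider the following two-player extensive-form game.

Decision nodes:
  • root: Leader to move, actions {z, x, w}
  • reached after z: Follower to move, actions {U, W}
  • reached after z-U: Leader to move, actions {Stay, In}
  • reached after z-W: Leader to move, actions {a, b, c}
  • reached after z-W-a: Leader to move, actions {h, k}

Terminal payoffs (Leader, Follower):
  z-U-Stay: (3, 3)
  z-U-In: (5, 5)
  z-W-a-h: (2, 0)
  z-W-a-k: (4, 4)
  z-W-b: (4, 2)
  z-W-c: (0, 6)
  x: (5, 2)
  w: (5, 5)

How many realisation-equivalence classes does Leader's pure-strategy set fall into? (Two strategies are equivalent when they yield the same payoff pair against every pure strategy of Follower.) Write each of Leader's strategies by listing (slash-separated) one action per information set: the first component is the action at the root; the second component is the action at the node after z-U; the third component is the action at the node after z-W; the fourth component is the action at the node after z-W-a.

Leader has 36 pure strategies: z/Stay/a/h, z/Stay/a/k, z/Stay/b/h, z/Stay/b/k, z/Stay/c/h, z/Stay/c/k, z/In/a/h, z/In/a/k, z/In/b/h, z/In/b/k, z/In/c/h, z/In/c/k, x/Stay/a/h, x/Stay/a/k, x/Stay/b/h, x/Stay/b/k, x/Stay/c/h, x/Stay/c/k, x/In/a/h, x/In/a/k, x/In/b/h, x/In/b/k, x/In/c/h, x/In/c/k, w/Stay/a/h, w/Stay/a/k, w/Stay/b/h, w/Stay/b/k, w/Stay/c/h, w/Stay/c/k, w/In/a/h, w/In/a/k, w/In/b/h, w/In/b/k, w/In/c/h, w/In/c/k. Columns: U, W.
{z/Stay/a/h} → row (3,3) (2,0)
{z/Stay/a/k} → row (3,3) (4,4)
{z/Stay/b/h, z/Stay/b/k} → row (3,3) (4,2)
{z/Stay/c/h, z/Stay/c/k} → row (3,3) (0,6)
{z/In/a/h} → row (5,5) (2,0)
{z/In/a/k} → row (5,5) (4,4)
{z/In/b/h, z/In/b/k} → row (5,5) (4,2)
{z/In/c/h, z/In/c/k} → row (5,5) (0,6)
{x/Stay/a/h, x/Stay/a/k, x/Stay/b/h, x/Stay/b/k, x/Stay/c/h, x/Stay/c/k, x/In/a/h, x/In/a/k, x/In/b/h, x/In/b/k, x/In/c/h, x/In/c/k} → row (5,2) (5,2)
{w/Stay/a/h, w/Stay/a/k, w/Stay/b/h, w/Stay/b/k, w/Stay/c/h, w/Stay/c/k, w/In/a/h, w/In/a/k, w/In/b/h, w/In/b/k, w/In/c/h, w/In/c/k} → row (5,5) (5,5)
That's 10 distinct rows out of 36 strategies.

10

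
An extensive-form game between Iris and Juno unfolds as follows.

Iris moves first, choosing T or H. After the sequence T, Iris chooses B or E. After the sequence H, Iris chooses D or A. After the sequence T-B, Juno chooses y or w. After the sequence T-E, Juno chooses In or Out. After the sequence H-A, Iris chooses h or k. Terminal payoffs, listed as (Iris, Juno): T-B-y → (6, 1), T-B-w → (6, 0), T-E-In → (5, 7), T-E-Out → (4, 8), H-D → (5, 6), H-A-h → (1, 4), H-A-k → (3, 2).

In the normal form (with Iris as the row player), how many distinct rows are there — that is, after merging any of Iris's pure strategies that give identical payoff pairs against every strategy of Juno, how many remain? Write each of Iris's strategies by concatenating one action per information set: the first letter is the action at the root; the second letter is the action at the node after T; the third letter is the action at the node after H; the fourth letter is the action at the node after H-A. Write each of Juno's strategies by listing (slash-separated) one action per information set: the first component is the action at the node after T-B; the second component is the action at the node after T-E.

5

Iris has 16 pure strategies: TBDh, TBDk, TBAh, TBAk, TEDh, TEDk, TEAh, TEAk, HBDh, HBDk, HBAh, HBAk, HEDh, HEDk, HEAh, HEAk. Columns: y/In, y/Out, w/In, w/Out.
{TBDh, TBDk, TBAh, TBAk} → row (6,1) (6,1) (6,0) (6,0)
{TEDh, TEDk, TEAh, TEAk} → row (5,7) (4,8) (5,7) (4,8)
{HBDh, HBDk, HEDh, HEDk} → row (5,6) (5,6) (5,6) (5,6)
{HBAh, HEAh} → row (1,4) (1,4) (1,4) (1,4)
{HBAk, HEAk} → row (3,2) (3,2) (3,2) (3,2)
That's 5 distinct rows out of 16 strategies.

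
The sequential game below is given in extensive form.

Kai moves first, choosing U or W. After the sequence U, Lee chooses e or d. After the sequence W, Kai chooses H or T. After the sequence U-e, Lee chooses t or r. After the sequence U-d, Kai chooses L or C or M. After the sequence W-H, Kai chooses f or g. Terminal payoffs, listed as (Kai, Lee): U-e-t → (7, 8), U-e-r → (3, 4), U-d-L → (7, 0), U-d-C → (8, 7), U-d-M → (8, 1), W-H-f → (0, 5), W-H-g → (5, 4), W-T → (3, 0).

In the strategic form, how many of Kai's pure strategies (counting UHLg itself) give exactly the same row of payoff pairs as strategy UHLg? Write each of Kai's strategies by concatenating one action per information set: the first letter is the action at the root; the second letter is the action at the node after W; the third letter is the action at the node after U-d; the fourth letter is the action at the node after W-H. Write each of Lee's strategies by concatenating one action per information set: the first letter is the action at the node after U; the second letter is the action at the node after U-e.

4

Row for UHLg (columns et, er, dt, dr): (7,8) (3,4) (7,0) (7,0).
Under UHLg, Kai's choice at the node after W and at the node after W-H can never be reached regardless of what Lee does, so varying those choices leaves every outcome unchanged.
Holding the reachable choices fixed and varying the unreachable ones freely already gives 2 × 2 = 4 equivalent strategies.
No other strategy reproduces this row, so those 4 are the full class: UHLf, UHLg, UTLf, UTLg.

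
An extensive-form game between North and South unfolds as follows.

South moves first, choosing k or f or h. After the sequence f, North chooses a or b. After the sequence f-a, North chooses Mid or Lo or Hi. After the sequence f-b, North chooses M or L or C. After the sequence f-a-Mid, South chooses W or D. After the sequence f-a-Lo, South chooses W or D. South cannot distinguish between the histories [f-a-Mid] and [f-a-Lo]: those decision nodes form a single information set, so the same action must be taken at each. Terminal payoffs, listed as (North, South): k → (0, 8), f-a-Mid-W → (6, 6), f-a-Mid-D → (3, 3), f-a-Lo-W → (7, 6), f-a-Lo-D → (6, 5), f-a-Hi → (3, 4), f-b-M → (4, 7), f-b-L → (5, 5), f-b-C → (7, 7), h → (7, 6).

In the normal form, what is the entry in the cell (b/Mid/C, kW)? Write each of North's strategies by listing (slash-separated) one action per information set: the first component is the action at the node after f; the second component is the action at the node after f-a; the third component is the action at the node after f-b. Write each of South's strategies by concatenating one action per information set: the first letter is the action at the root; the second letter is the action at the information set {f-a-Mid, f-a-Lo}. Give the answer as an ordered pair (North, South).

(0, 8)

Trace the play path from the root:
  South plays k
→ terminal payoff (0, 8).
(North's choice at the node after f is never reached on this path, so it doesn't affect the outcome.)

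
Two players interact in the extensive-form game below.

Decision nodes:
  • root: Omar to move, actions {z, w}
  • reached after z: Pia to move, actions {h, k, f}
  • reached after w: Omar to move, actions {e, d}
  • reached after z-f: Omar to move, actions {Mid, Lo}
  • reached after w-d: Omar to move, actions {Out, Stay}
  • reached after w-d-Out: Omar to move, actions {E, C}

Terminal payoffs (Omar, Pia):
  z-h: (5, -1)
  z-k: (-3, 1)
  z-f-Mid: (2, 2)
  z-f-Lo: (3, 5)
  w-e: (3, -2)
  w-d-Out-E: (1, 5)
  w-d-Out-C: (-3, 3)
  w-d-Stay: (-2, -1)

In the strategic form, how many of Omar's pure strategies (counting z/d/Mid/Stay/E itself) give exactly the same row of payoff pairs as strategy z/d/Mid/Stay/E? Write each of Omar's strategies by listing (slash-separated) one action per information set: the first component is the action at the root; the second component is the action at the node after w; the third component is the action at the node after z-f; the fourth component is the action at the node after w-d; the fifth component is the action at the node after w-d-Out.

8

Row for z/d/Mid/Stay/E (columns h, k, f): (5,-1) (-3,1) (2,2).
Under z/d/Mid/Stay/E, Omar's choice at the node after w and at the node after w-d and at the node after w-d-Out can never be reached regardless of what Pia does, so varying those choices leaves every outcome unchanged.
Holding the reachable choices fixed and varying the unreachable ones freely already gives 2 × 2 × 2 = 8 equivalent strategies.
No other strategy reproduces this row, so those 8 are the full class: z/e/Mid/Out/E, z/e/Mid/Out/C, z/e/Mid/Stay/E, z/e/Mid/Stay/C, z/d/Mid/Out/E, z/d/Mid/Out/C, z/d/Mid/Stay/E, z/d/Mid/Stay/C.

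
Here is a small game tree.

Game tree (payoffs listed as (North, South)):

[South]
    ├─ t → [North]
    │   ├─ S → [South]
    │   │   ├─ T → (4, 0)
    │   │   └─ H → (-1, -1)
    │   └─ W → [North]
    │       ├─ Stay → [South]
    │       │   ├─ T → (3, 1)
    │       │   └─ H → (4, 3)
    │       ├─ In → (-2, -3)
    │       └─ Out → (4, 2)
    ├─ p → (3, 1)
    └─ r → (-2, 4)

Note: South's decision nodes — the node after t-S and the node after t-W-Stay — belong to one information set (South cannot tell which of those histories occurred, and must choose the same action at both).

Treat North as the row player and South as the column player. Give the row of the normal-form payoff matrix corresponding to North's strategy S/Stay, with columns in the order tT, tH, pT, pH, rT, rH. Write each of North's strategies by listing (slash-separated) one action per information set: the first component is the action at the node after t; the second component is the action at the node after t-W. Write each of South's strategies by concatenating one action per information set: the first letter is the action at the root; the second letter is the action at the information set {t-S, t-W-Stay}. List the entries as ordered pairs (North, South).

vs tT: South plays t → North plays S at [t] → South plays T at [t-S] → (4, 0)
vs tH: South plays t → North plays S at [t] → South plays H at [t-S] → (-1, -1)
vs pT: South plays p → (3, 1)
vs pH: South plays p → (3, 1)
vs rT: South plays r → (-2, 4)
vs rH: South plays r → (-2, 4)

(4,0) (-1,-1) (3,1) (3,1) (-2,4) (-2,4)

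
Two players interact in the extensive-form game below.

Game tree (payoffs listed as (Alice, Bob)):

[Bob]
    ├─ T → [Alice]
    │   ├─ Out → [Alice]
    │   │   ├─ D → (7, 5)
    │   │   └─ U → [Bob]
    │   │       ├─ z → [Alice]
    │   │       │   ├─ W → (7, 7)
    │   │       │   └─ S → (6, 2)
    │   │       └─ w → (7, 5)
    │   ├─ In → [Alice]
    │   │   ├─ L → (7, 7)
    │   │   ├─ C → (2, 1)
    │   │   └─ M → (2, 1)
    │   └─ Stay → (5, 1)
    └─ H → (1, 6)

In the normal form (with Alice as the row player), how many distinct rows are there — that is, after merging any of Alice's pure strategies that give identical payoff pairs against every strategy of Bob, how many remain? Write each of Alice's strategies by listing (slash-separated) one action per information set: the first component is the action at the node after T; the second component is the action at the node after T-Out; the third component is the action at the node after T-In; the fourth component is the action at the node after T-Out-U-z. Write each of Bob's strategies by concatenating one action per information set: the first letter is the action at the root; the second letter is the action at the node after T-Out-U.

6

Alice has 36 pure strategies: Out/D/L/W, Out/D/L/S, Out/D/C/W, Out/D/C/S, Out/D/M/W, Out/D/M/S, Out/U/L/W, Out/U/L/S, Out/U/C/W, Out/U/C/S, Out/U/M/W, Out/U/M/S, In/D/L/W, In/D/L/S, In/D/C/W, In/D/C/S, In/D/M/W, In/D/M/S, In/U/L/W, In/U/L/S, In/U/C/W, In/U/C/S, In/U/M/W, In/U/M/S, Stay/D/L/W, Stay/D/L/S, Stay/D/C/W, Stay/D/C/S, Stay/D/M/W, Stay/D/M/S, Stay/U/L/W, Stay/U/L/S, Stay/U/C/W, Stay/U/C/S, Stay/U/M/W, Stay/U/M/S. Columns: Tz, Tw, Hz, Hw.
{Out/D/L/W, Out/D/L/S, Out/D/C/W, Out/D/C/S, Out/D/M/W, Out/D/M/S} → row (7,5) (7,5) (1,6) (1,6)
{Out/U/L/W, Out/U/C/W, Out/U/M/W} → row (7,7) (7,5) (1,6) (1,6)
{Out/U/L/S, Out/U/C/S, Out/U/M/S} → row (6,2) (7,5) (1,6) (1,6)
{In/D/L/W, In/D/L/S, In/U/L/W, In/U/L/S} → row (7,7) (7,7) (1,6) (1,6)
{In/D/C/W, In/D/C/S, In/D/M/W, In/D/M/S, In/U/C/W, In/U/C/S, In/U/M/W, In/U/M/S} → row (2,1) (2,1) (1,6) (1,6)
{Stay/D/L/W, Stay/D/L/S, Stay/D/C/W, Stay/D/C/S, Stay/D/M/W, Stay/D/M/S, Stay/U/L/W, Stay/U/L/S, Stay/U/C/W, Stay/U/C/S, Stay/U/M/W, Stay/U/M/S} → row (5,1) (5,1) (1,6) (1,6)
That's 6 distinct rows out of 36 strategies.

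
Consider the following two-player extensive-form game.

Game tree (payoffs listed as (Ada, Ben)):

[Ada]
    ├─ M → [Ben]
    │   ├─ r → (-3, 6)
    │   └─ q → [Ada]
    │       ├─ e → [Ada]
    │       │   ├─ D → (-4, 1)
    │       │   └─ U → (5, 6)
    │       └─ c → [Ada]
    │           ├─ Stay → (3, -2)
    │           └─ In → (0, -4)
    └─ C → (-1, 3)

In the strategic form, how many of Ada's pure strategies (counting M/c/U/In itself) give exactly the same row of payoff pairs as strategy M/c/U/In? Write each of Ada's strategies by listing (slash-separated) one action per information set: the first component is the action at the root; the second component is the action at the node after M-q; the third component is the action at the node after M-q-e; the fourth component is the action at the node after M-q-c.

Row for M/c/U/In (columns r, q): (-3,6) (0,-4).
Under M/c/U/In, Ada's choice at the node after M-q-e can never be reached regardless of what Ben does, so varying those choices leaves every outcome unchanged.
Holding the reachable choices fixed and varying the unreachable one freely already gives 2 equivalent strategies.
No other strategy reproduces this row, so those 2 are the full class: M/c/D/In, M/c/U/In.

2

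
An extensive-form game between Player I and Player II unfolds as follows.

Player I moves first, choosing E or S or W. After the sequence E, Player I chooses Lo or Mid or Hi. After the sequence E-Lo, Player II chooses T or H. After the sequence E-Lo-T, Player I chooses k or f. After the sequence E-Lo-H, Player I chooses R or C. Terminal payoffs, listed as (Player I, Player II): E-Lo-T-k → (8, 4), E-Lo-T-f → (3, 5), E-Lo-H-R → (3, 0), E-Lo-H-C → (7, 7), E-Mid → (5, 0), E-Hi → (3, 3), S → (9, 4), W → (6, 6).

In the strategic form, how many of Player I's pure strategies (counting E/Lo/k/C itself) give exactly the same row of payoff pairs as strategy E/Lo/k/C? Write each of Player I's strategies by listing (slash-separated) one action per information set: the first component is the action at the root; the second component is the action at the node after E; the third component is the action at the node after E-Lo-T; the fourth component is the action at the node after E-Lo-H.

Row for E/Lo/k/C (columns T, H): (8,4) (7,7).
Every one of Player I's information sets is on the play path for some reply by Player II when Player I follows E/Lo/k/C.
Changing the action at any of them therefore changes at least one column, so only E/Lo/k/C itself gives this row.

1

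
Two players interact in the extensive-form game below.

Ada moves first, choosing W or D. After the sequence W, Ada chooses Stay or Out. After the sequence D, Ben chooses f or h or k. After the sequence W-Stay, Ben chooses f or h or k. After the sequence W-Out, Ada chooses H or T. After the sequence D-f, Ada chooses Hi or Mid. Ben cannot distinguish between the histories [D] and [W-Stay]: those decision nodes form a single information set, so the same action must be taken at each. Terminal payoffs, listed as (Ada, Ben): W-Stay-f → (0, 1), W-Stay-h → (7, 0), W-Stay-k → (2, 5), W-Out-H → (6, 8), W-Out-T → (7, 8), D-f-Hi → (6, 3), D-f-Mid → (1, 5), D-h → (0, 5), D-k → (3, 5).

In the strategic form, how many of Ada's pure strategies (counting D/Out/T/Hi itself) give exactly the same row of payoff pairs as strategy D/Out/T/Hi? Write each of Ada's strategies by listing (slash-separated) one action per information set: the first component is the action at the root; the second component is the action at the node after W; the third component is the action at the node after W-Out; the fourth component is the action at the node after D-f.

Row for D/Out/T/Hi (columns f, h, k): (6,3) (0,5) (3,5).
Under D/Out/T/Hi, Ada's choice at the node after W and at the node after W-Out can never be reached regardless of what Ben does, so varying those choices leaves every outcome unchanged.
Holding the reachable choices fixed and varying the unreachable ones freely already gives 2 × 2 = 4 equivalent strategies.
No other strategy reproduces this row, so those 4 are the full class: D/Stay/H/Hi, D/Stay/T/Hi, D/Out/H/Hi, D/Out/T/Hi.

4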